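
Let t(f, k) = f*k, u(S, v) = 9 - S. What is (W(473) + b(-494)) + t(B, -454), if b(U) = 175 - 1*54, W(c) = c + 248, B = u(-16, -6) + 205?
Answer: -103578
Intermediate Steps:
B = 230 (B = (9 - 1*(-16)) + 205 = (9 + 16) + 205 = 25 + 205 = 230)
W(c) = 248 + c
b(U) = 121 (b(U) = 175 - 54 = 121)
(W(473) + b(-494)) + t(B, -454) = ((248 + 473) + 121) + 230*(-454) = (721 + 121) - 104420 = 842 - 104420 = -103578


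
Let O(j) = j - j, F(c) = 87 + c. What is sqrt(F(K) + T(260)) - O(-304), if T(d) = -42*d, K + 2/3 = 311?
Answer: 4*I*sqrt(5919)/3 ≈ 102.58*I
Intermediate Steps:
K = 931/3 (K = -2/3 + 311 = 931/3 ≈ 310.33)
O(j) = 0
sqrt(F(K) + T(260)) - O(-304) = sqrt((87 + 931/3) - 42*260) - 1*0 = sqrt(1192/3 - 10920) + 0 = sqrt(-31568/3) + 0 = 4*I*sqrt(5919)/3 + 0 = 4*I*sqrt(5919)/3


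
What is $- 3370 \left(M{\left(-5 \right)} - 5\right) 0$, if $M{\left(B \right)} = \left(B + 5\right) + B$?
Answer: $0$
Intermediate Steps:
$M{\left(B \right)} = 5 + 2 B$ ($M{\left(B \right)} = \left(5 + B\right) + B = 5 + 2 B$)
$- 3370 \left(M{\left(-5 \right)} - 5\right) 0 = - 3370 \left(\left(5 + 2 \left(-5\right)\right) - 5\right) 0 = - 3370 \left(\left(5 - 10\right) - 5\right) 0 = - 3370 \left(-5 - 5\right) 0 = - 3370 \left(\left(-10\right) 0\right) = \left(-3370\right) 0 = 0$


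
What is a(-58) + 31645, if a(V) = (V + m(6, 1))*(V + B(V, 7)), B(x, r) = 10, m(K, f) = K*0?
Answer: 34429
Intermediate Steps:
m(K, f) = 0
a(V) = V*(10 + V) (a(V) = (V + 0)*(V + 10) = V*(10 + V))
a(-58) + 31645 = -58*(10 - 58) + 31645 = -58*(-48) + 31645 = 2784 + 31645 = 34429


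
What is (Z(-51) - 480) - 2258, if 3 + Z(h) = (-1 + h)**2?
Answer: -37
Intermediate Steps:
Z(h) = -3 + (-1 + h)**2
(Z(-51) - 480) - 2258 = ((-3 + (-1 - 51)**2) - 480) - 2258 = ((-3 + (-52)**2) - 480) - 2258 = ((-3 + 2704) - 480) - 2258 = (2701 - 480) - 2258 = 2221 - 2258 = -37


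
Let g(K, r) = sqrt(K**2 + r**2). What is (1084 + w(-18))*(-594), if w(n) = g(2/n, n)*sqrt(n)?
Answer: -643896 - 198*I*sqrt(52490) ≈ -6.439e+5 - 45363.0*I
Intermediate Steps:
w(n) = sqrt(n)*sqrt(n**2 + 4/n**2) (w(n) = sqrt((2/n)**2 + n**2)*sqrt(n) = sqrt(4/n**2 + n**2)*sqrt(n) = sqrt(n**2 + 4/n**2)*sqrt(n) = sqrt(n)*sqrt(n**2 + 4/n**2))
(1084 + w(-18))*(-594) = (1084 + sqrt(-18)*sqrt((4 + (-18)**4)/(-18)**2))*(-594) = (1084 + (3*I*sqrt(2))*sqrt((4 + 104976)/324))*(-594) = (1084 + (3*I*sqrt(2))*sqrt((1/324)*104980))*(-594) = (1084 + (3*I*sqrt(2))*sqrt(26245/81))*(-594) = (1084 + (3*I*sqrt(2))*(sqrt(26245)/9))*(-594) = (1084 + I*sqrt(52490)/3)*(-594) = -643896 - 198*I*sqrt(52490)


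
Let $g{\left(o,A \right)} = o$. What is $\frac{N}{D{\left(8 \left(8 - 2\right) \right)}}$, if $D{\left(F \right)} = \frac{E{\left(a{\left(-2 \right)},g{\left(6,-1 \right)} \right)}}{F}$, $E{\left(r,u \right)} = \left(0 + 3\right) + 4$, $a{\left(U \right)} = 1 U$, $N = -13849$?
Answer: $- \frac{664752}{7} \approx -94965.0$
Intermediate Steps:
$a{\left(U \right)} = U$
$E{\left(r,u \right)} = 7$ ($E{\left(r,u \right)} = 3 + 4 = 7$)
$D{\left(F \right)} = \frac{7}{F}$
$\frac{N}{D{\left(8 \left(8 - 2\right) \right)}} = - \frac{13849}{7 \frac{1}{8 \left(8 - 2\right)}} = - \frac{13849}{7 \frac{1}{8 \cdot 6}} = - \frac{13849}{7 \cdot \frac{1}{48}} = - \frac{13849}{\frac{7}{48}} = \left(-13849\right) \frac{48}{7} = - \frac{664752}{7}$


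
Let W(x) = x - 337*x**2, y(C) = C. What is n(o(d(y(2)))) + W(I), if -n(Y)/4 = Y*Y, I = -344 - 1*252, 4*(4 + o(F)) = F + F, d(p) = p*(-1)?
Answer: -119708488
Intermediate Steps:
d(p) = -p
o(F) = -4 + F/2 (o(F) = -4 + (F + F)/4 = -4 + (2*F)/4 = -4 + F/2)
I = -596 (I = -344 - 252 = -596)
W(x) = x - 337*x**2
n(Y) = -4*Y**2 (n(Y) = -4*Y*Y = -4*Y**2)
n(o(d(y(2)))) + W(I) = -4*(-4 + (-1*2)/2)**2 - 596*(1 - 337*(-596)) = -4*(-4 + (1/2)*(-2))**2 - 596*(1 + 200852) = -4*(-4 - 1)**2 - 596*200853 = -4*(-5)**2 - 119708388 = -4*25 - 119708388 = -100 - 119708388 = -119708488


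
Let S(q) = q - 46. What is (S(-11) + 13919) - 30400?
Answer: -16538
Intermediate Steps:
S(q) = -46 + q
(S(-11) + 13919) - 30400 = ((-46 - 11) + 13919) - 30400 = (-57 + 13919) - 30400 = 13862 - 30400 = -16538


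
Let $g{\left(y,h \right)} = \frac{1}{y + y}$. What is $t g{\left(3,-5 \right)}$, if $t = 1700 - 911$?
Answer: $\frac{263}{2} \approx 131.5$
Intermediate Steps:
$g{\left(y,h \right)} = \frac{1}{2 y}$
$t = 789$ ($t = 1700 - 911 = 789$)
$t g{\left(3,-5 \right)} = 789 \frac{1}{2 \cdot 3} = 789 \cdot \frac{1}{2} \cdot \frac{1}{3} = 789 \cdot \frac{1}{6} = \frac{263}{2}$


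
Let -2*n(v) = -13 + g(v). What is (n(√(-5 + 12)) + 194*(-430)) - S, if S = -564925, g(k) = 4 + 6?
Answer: 963013/2 ≈ 4.8151e+5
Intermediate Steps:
g(k) = 10
n(v) = 3/2 (n(v) = -(-13 + 10)/2 = -½*(-3) = 3/2)
(n(√(-5 + 12)) + 194*(-430)) - S = (3/2 + 194*(-430)) - 1*(-564925) = (3/2 - 83420) + 564925 = -166837/2 + 564925 = 963013/2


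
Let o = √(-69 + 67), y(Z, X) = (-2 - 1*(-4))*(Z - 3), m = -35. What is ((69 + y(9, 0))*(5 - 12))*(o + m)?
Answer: 19845 - 567*I*√2 ≈ 19845.0 - 801.86*I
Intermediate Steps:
y(Z, X) = -6 + 2*Z (y(Z, X) = (-2 + 4)*(-3 + Z) = 2*(-3 + Z) = -6 + 2*Z)
o = I*√2 (o = √(-2) = I*√2 ≈ 1.4142*I)
((69 + y(9, 0))*(5 - 12))*(o + m) = ((69 + (-6 + 2*9))*(5 - 12))*(I*√2 - 35) = ((69 + (-6 + 18))*(-7))*(-35 + I*√2) = ((69 + 12)*(-7))*(-35 + I*√2) = (81*(-7))*(-35 + I*√2) = -567*(-35 + I*√2) = 19845 - 567*I*√2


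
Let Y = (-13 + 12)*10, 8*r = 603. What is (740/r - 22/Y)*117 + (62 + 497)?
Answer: 658294/335 ≈ 1965.1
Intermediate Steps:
r = 603/8 (r = (1/8)*603 = 603/8 ≈ 75.375)
Y = -10 (Y = -1*10 = -10)
(740/r - 22/Y)*117 + (62 + 497) = (740/(603/8) - 22/(-10))*117 + (62 + 497) = (740*(8/603) - 22*(-1/10))*117 + 559 = (5920/603 + 11/5)*117 + 559 = (36233/3015)*117 + 559 = 471029/335 + 559 = 658294/335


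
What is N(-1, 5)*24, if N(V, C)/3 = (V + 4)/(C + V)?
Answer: 54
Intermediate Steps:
N(V, C) = 3*(4 + V)/(C + V) (N(V, C) = 3*((V + 4)/(C + V)) = 3*((4 + V)/(C + V)) = 3*(4 + V)/(C + V))
N(-1, 5)*24 = (3*(4 - 1)/(5 - 1))*24 = (3*3/4)*24 = (3*(1/4)*3)*24 = (9/4)*24 = 54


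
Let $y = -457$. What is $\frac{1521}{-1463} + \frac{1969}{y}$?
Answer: $- \frac{3575744}{668591} \approx -5.3482$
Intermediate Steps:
$\frac{1521}{-1463} + \frac{1969}{y} = \frac{1521}{-1463} + \frac{1969}{-457} = 1521 \left(- \frac{1}{1463}\right) + 1969 \left(- \frac{1}{457}\right) = - \frac{1521}{1463} - \frac{1969}{457} = - \frac{3575744}{668591}$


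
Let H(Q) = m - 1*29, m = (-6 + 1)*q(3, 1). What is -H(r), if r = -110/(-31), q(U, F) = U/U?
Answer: 34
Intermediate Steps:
q(U, F) = 1
r = 110/31 (r = -110*(-1/31) = 110/31 ≈ 3.5484)
m = -5 (m = (-6 + 1)*1 = -5*1 = -5)
H(Q) = -34 (H(Q) = -5 - 1*29 = -5 - 29 = -34)
-H(r) = -1*(-34) = 34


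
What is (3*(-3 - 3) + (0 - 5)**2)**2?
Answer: 49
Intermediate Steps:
(3*(-3 - 3) + (0 - 5)**2)**2 = (3*(-6) + (-5)**2)**2 = (-18 + 25)**2 = 7**2 = 49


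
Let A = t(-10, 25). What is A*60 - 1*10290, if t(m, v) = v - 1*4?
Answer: -9030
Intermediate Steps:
t(m, v) = -4 + v (t(m, v) = v - 4 = -4 + v)
A = 21 (A = -4 + 25 = 21)
A*60 - 1*10290 = 21*60 - 1*10290 = 1260 - 10290 = -9030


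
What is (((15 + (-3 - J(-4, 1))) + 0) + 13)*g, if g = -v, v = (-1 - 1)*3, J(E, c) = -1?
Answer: 156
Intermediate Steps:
v = -6 (v = -2*3 = -6)
g = 6 (g = -1*(-6) = 6)
(((15 + (-3 - J(-4, 1))) + 0) + 13)*g = (((15 + (-3 - 1*(-1))) + 0) + 13)*6 = (((15 + (-3 + 1)) + 0) + 13)*6 = (((15 - 2) + 0) + 13)*6 = ((13 + 0) + 13)*6 = (13 + 13)*6 = 26*6 = 156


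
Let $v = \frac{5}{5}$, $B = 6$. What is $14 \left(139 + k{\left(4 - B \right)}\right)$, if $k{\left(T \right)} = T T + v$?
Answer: $2016$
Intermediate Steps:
$v = 1$ ($v = 5 \cdot \frac{1}{5} = 1$)
$k{\left(T \right)} = 1 + T^{2}$ ($k{\left(T \right)} = T T + 1 = T^{2} + 1 = 1 + T^{2}$)
$14 \left(139 + k{\left(4 - B \right)}\right) = 14 \left(139 + \left(1 + \left(4 - 6\right)^{2}\right)\right) = 14 \left(139 + \left(1 + \left(-2\right)^{2}\right)\right) = 14 \left(139 + \left(1 + 4\right)\right) = 14 \left(139 + 5\right) = 14 \cdot 144 = 2016$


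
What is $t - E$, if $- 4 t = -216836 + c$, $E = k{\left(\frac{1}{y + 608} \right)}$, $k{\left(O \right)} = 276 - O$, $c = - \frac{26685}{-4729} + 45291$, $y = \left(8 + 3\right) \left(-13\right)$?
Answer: $\frac{93696203194}{2198985} \approx 42609.0$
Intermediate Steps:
$y = -143$ ($y = 11 \left(-13\right) = -143$)
$c = \frac{214207824}{4729}$ ($c = \left(-26685\right) \left(- \frac{1}{4729}\right) + 45291 = \frac{26685}{4729} + 45291 = \frac{214207824}{4729} \approx 45297.0$)
$E = \frac{128339}{465}$ ($E = 276 - \frac{1}{-143 + 608} = 276 - \frac{1}{465} = \frac{128339}{465} \approx 276.0$)
$t = \frac{202802405}{4729}$ ($t = - \frac{-216836 + \frac{214207824}{4729}}{4} = \left(- \frac{1}{4}\right) \left(- \frac{811209620}{4729}\right) = \frac{202802405}{4729} \approx 42885.0$)
$t - E = \frac{202802405}{4729} - \frac{128339}{465} = \frac{93696203194}{2198985}$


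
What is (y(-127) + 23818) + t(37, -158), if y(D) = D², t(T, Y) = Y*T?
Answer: 34101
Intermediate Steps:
t(T, Y) = T*Y
(y(-127) + 23818) + t(37, -158) = ((-127)² + 23818) + 37*(-158) = (16129 + 23818) - 5846 = 39947 - 5846 = 34101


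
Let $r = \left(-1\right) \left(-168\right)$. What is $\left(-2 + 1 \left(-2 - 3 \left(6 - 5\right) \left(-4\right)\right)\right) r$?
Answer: $1344$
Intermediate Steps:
$r = 168$
$\left(-2 + 1 \left(-2 - 3 \left(6 - 5\right) \left(-4\right)\right)\right) r = \left(-2 + 1 \left(-2 - 3 \left(6 - 5\right) \left(-4\right)\right)\right) 168 = \left(-2 + 1 \left(-2 - 3 \cdot 1 \left(-4\right)\right)\right) 168 = \left(-2 + 1 \left(-2 - -12\right)\right) 168 = \left(-2 + 1 \left(-2 + 12\right)\right) 168 = \left(-2 + 1 \cdot 10\right) 168 = \left(-2 + 10\right) 168 = 8 \cdot 168 = 1344$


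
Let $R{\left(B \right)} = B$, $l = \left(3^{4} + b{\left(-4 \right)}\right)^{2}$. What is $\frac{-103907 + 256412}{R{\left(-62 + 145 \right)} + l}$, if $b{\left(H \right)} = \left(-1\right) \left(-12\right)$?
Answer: $\frac{152505}{8732} \approx 17.465$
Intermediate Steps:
$b{\left(H \right)} = 12$
$l = 8649$ ($l = \left(3^{4} + 12\right)^{2} = \left(81 + 12\right)^{2} = 93^{2} = 8649$)
$\frac{-103907 + 256412}{R{\left(-62 + 145 \right)} + l} = \frac{-103907 + 256412}{\left(-62 + 145\right) + 8649} = \frac{152505}{83 + 8649} = \frac{152505}{8732}$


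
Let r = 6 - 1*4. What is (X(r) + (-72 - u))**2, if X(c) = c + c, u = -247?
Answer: 32041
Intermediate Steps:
r = 2 (r = 6 - 4 = 2)
X(c) = 2*c
(X(r) + (-72 - u))**2 = (2*2 + (-72 - 1*(-247)))**2 = (4 + (-72 + 247))**2 = (4 + 175)**2 = 179**2 = 32041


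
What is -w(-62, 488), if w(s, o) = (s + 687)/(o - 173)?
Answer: -125/63 ≈ -1.9841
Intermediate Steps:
w(s, o) = (687 + s)/(-173 + o)
-w(-62, 488) = -(687 - 62)/(-173 + 488) = -625/315 = -1*125/63 = -125/63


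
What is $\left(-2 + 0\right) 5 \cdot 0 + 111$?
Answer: $111$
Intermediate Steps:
$\left(-2 + 0\right) 5 \cdot 0 + 111 = \left(-2\right) 5 \cdot 0 + 111 = \left(-10\right) 0 + 111 = 0 + 111 = 111$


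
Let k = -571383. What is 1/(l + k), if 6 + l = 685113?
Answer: 1/113724 ≈ 8.7932e-6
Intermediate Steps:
l = 685107 (l = -6 + 685113 = 685107)
1/(l + k) = 1/(685107 - 571383) = 1/113724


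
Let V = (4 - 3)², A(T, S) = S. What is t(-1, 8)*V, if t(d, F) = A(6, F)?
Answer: 8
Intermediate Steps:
t(d, F) = F
V = 1 (V = 1² = 1)
t(-1, 8)*V = 8*1 = 8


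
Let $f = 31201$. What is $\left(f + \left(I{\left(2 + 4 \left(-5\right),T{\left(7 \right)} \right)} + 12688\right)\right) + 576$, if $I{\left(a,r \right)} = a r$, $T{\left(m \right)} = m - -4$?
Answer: $44267$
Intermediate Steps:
$T{\left(m \right)} = 4 + m$ ($T{\left(m \right)} = m + 4 = 4 + m$)
$\left(f + \left(I{\left(2 + 4 \left(-5\right),T{\left(7 \right)} \right)} + 12688\right)\right) + 576 = \left(31201 + \left(\left(2 + 4 \left(-5\right)\right) \left(4 + 7\right) + 12688\right)\right) + 576 = \left(31201 + \left(\left(2 - 20\right) 11 + 12688\right)\right) + 576 = \left(31201 + \left(\left(-18\right) 11 + 12688\right)\right) + 576 = \left(31201 + \left(-198 + 12688\right)\right) + 576 = \left(31201 + 12490\right) + 576 = 43691 + 576 = 44267$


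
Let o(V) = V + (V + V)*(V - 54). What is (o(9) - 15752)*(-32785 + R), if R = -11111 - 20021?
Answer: 1058018101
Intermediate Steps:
o(V) = V + 2*V*(-54 + V) (o(V) = V + (2*V)*(-54 + V) = V + 2*V*(-54 + V))
R = -31132
(o(9) - 15752)*(-32785 + R) = (9*(-107 + 2*9) - 15752)*(-32785 - 31132) = (9*(-107 + 18) - 15752)*(-63917) = (9*(-89) - 15752)*(-63917) = (-801 - 15752)*(-63917) = -16553*(-63917) = 1058018101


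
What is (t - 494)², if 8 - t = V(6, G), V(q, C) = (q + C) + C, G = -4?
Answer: 234256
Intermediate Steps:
V(q, C) = q + 2*C (V(q, C) = (C + q) + C = q + 2*C)
t = 10 (t = 8 - (6 + 2*(-4)) = 8 - (6 - 8) = 8 - 1*(-2) = 8 + 2 = 10)
(t - 494)² = (10 - 494)² = (-484)² = 234256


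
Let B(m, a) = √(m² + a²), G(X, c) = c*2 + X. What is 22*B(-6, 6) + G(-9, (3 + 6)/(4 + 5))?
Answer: -7 + 132*√2 ≈ 179.68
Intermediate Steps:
G(X, c) = X + 2*c (G(X, c) = 2*c + X = X + 2*c)
B(m, a) = √(a² + m²)
22*B(-6, 6) + G(-9, (3 + 6)/(4 + 5)) = 22*√(6² + (-6)²) + (-9 + 2*((3 + 6)/(4 + 5))) = 22*√(36 + 36) + (-9 + 2*(9/9)) = 22*√72 + (-9 + 2*(9*(⅑))) = 22*(6*√2) + (-9 + 2*1) = 132*√2 + (-9 + 2) = 132*√2 - 7 = -7 + 132*√2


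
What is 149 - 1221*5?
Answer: -5956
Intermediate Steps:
149 - 1221*5 = 149 - 111*55 = 149 - 6105 = -5956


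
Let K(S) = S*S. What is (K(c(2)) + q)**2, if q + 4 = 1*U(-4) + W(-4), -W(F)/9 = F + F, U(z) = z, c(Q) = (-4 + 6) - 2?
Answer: 4096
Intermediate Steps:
c(Q) = 0 (c(Q) = 2 - 2 = 0)
K(S) = S**2
W(F) = -18*F (W(F) = -9*(F + F) = -18*F)
q = 64 (q = -4 + (1*(-4) - 18*(-4)) = -4 + (-4 + 72) = -4 + 68 = 64)
(K(c(2)) + q)**2 = (0**2 + 64)**2 = (0 + 64)**2 = 64**2 = 4096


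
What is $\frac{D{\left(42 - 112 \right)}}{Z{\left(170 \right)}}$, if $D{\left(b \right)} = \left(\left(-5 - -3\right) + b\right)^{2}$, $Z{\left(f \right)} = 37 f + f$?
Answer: $\frac{1296}{1615} \approx 0.80248$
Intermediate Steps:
$Z{\left(f \right)} = 38 f$
$D{\left(b \right)} = \left(-2 + b\right)^{2}$ ($D{\left(b \right)} = \left(\left(-5 + 3\right) + b\right)^{2} = \left(-2 + b\right)^{2}$)
$\frac{D{\left(42 - 112 \right)}}{Z{\left(170 \right)}} = \frac{\left(-2 + \left(42 - 112\right)\right)^{2}}{38 \cdot 170} = \frac{\left(-2 + \left(42 - 112\right)\right)^{2}}{6460} = \left(-2 - 70\right)^{2} \cdot \frac{1}{6460} = \left(-72\right)^{2} \cdot \frac{1}{6460} = 5184 \cdot \frac{1}{6460} = \frac{1296}{1615}$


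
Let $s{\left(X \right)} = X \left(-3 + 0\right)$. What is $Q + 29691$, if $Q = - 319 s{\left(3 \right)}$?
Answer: $32562$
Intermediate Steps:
$s{\left(X \right)} = - 3 X$ ($s{\left(X \right)} = X \left(-3\right) = - 3 X$)
$Q = 2871$ ($Q = - 319 \left(\left(-3\right) 3\right) = \left(-319\right) \left(-9\right) = 2871$)
$Q + 29691 = 2871 + 29691 = 32562$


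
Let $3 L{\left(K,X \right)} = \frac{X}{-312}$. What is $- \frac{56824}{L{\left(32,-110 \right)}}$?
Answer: $- \frac{26593632}{55} \approx -4.8352 \cdot 10^{5}$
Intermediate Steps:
$L{\left(K,X \right)} = - \frac{X}{936}$ ($L{\left(K,X \right)} = \frac{X \frac{1}{-312}}{3} = \frac{X \left(- \frac{1}{312}\right)}{3} = \frac{\left(- \frac{1}{312}\right) X}{3} = - \frac{X}{936}$)
$- \frac{56824}{L{\left(32,-110 \right)}} = - \frac{56824}{\left(- \frac{1}{936}\right) \left(-110\right)} = - \frac{56824}{\frac{55}{468}} = \left(-56824\right) \frac{468}{55} = - \frac{26593632}{55}$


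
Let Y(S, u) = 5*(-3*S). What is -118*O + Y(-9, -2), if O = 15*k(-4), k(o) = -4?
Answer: 7215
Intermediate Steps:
Y(S, u) = -15*S
O = -60 (O = 15*(-4) = -60)
-118*O + Y(-9, -2) = -118*(-60) - 15*(-9) = 7080 + 135 = 7215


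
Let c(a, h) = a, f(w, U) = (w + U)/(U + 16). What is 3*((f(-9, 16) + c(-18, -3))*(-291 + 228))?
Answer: 107541/32 ≈ 3360.7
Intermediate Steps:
f(w, U) = (U + w)/(16 + U)
3*((f(-9, 16) + c(-18, -3))*(-291 + 228)) = 3*(((16 - 9)/(16 + 16) - 18)*(-291 + 228)) = 3*((7/32 - 18)*(-63)) = 3*(-569/32*(-63)) = 3*(35847/32) = 107541/32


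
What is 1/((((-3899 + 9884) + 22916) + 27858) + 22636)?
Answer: 1/79395 ≈ 1.2595e-5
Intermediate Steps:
1/((((-3899 + 9884) + 22916) + 27858) + 22636) = 1/(((5985 + 22916) + 27858) + 22636) = 1/((28901 + 27858) + 22636) = 1/(56759 + 22636) = 1/79395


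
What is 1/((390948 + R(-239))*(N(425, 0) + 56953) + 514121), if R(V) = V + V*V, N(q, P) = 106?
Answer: 1/25553246091 ≈ 3.9134e-11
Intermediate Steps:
R(V) = V + V²
1/((390948 + R(-239))*(N(425, 0) + 56953) + 514121) = 1/((390948 - 239*(1 - 239))*(106 + 56953) + 514121) = 1/((390948 - 239*(-238))*57059 + 514121) = 1/((390948 + 56882)*57059 + 514121) = 1/(447830*57059 + 514121) = 1/(25552731970 + 514121) = 1/25553246091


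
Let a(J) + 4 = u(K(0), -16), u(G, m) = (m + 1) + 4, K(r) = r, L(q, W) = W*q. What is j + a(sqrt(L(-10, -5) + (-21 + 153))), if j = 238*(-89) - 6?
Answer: -21203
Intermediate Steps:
u(G, m) = 5 + m (u(G, m) = (1 + m) + 4 = 5 + m)
a(J) = -15 (a(J) = -4 + (5 - 16) = -4 - 11 = -15)
j = -21188 (j = -21182 - 6 = -21188)
j + a(sqrt(L(-10, -5) + (-21 + 153))) = -21188 - 15 = -21203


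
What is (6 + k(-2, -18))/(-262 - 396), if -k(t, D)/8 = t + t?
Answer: -19/329 ≈ -0.057751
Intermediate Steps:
k(t, D) = -16*t (k(t, D) = -8*(t + t) = -16*t)
(6 + k(-2, -18))/(-262 - 396) = (6 - 16*(-2))/(-262 - 396) = (6 + 32)/(-658) = 38*(-1/658) = -19/329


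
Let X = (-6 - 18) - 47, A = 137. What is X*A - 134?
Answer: -9861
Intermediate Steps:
X = -71 (X = -24 - 47 = -71)
X*A - 134 = -71*137 - 134 = -9727 - 134 = -9861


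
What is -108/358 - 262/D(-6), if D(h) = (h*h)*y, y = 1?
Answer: -24421/3222 ≈ -7.5795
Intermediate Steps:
D(h) = h² (D(h) = (h*h)*1 = h²*1 = h²)
-108/358 - 262/D(-6) = -108/358 - 262/((-6)²) = -108*1/358 - 262/36 = -54/179 - 262*1/36 = -54/179 - 131/18 = -24421/3222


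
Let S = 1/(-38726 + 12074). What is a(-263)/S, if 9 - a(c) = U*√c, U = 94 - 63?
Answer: -239868 + 826212*I*√263 ≈ -2.3987e+5 + 1.3399e+7*I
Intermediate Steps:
U = 31
S = -1/26652 (S = 1/(-26652) = -1/26652 ≈ -3.7521e-5)
a(c) = 9 - 31*√c
a(-263)/S = (9 - 31*I*√263)/(-1/26652) = (9 - 31*I*√263)*(-26652) = -239868 + 826212*I*√263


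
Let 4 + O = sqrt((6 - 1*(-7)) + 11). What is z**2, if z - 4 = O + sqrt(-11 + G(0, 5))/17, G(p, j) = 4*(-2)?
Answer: 6917/289 + 4*I*sqrt(114)/17 ≈ 23.934 + 2.5123*I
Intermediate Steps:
G(p, j) = -8
O = -4 + 2*sqrt(6) (O = -4 + sqrt((6 - 1*(-7)) + 11) = -4 + sqrt((6 + 7) + 11) = -4 + sqrt(13 + 11) = -4 + sqrt(24) = -4 + 2*sqrt(6) ≈ 0.89898)
z = 2*sqrt(6) + I*sqrt(19)/17 (z = 4 + ((-4 + 2*sqrt(6)) + sqrt(-11 - 8)/17) = 4 + ((-4 + 2*sqrt(6)) + sqrt(-19)/17) = 4 + ((-4 + 2*sqrt(6)) + (I*sqrt(19))/17) = 4 + ((-4 + 2*sqrt(6)) + I*sqrt(19)/17) = 4 + (-4 + 2*sqrt(6) + I*sqrt(19)/17) = 2*sqrt(6) + I*sqrt(19)/17 ≈ 4.899 + 0.25641*I)
z**2 = (2*sqrt(6) + I*sqrt(19)/17)**2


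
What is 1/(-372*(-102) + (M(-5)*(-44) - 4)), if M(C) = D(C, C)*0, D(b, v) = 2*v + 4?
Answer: 1/37940 ≈ 2.6357e-5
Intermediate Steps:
D(b, v) = 4 + 2*v
M(C) = 0 (M(C) = (4 + 2*C)*0 = 0)
1/(-372*(-102) + (M(-5)*(-44) - 4)) = 1/(-372*(-102) + (0*(-44) - 4)) = 1/(37944 + (0 - 4)) = 1/(37944 - 4) = 1/37940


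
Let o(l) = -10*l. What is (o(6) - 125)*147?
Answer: -27195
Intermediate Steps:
(o(6) - 125)*147 = (-10*6 - 125)*147 = (-60 - 125)*147 = -185*147 = -27195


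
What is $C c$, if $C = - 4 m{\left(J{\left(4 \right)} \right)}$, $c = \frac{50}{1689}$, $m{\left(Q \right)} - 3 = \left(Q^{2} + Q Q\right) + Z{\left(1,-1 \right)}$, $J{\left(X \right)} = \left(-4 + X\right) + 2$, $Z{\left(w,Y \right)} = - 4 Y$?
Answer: $- \frac{1000}{563} \approx -1.7762$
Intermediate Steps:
$J{\left(X \right)} = -2 + X$
$m{\left(Q \right)} = 7 + 2 Q^{2}$ ($m{\left(Q \right)} = 3 - \left(-4 - Q^{2} - Q Q\right) = 3 + \left(\left(Q^{2} + Q^{2}\right) + 4\right) = 3 + \left(2 Q^{2} + 4\right) = 3 + \left(4 + 2 Q^{2}\right) = 7 + 2 Q^{2}$)
$c = \frac{50}{1689}$ ($c = 50 \cdot \frac{1}{1689} = \frac{50}{1689} \approx 0.029603$)
$C = -60$ ($C = - 4 \left(7 + 2 \left(-2 + 4\right)^{2}\right) = - 4 \left(7 + 2 \cdot 2^{2}\right) = - 4 \left(7 + 2 \cdot 4\right) = - 4 \left(7 + 8\right) = \left(-4\right) 15 = -60$)
$C c = \left(-60\right) \frac{50}{1689} = - \frac{1000}{563}$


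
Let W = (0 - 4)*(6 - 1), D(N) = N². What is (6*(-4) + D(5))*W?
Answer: -20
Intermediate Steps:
W = -20 (W = -4*5 = -20)
(6*(-4) + D(5))*W = (6*(-4) + 5²)*(-20) = (-24 + 25)*(-20) = 1*(-20) = -20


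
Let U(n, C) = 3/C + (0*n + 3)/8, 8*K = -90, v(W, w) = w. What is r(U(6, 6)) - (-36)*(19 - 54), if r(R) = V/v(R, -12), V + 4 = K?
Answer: -60419/48 ≈ -1258.7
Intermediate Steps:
K = -45/4 (K = (⅛)*(-90) = -45/4 ≈ -11.250)
V = -61/4 (V = -4 - 45/4 = -61/4 ≈ -15.250)
U(n, C) = 3/8 + 3/C (U(n, C) = 3/C + (0 + 3)*(⅛) = 3/C + 3*(⅛) = 3/C + 3/8 = 3/8 + 3/C)
r(R) = 61/48 (r(R) = -61/4/(-12) = -61/4*(-1/12) = 61/48)
r(U(6, 6)) - (-36)*(19 - 54) = 61/48 - (-36)*(19 - 54) = 61/48 - (-36)*(-35) = 61/48 - 1*1260 = 61/48 - 1260 = -60419/48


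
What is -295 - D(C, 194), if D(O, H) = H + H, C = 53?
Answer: -683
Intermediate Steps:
D(O, H) = 2*H
-295 - D(C, 194) = -295 - 2*194 = -295 - 1*388 = -295 - 388 = -683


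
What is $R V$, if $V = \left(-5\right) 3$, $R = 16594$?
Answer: $-248910$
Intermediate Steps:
$V = -15$
$R V = 16594 \left(-15\right) = -248910$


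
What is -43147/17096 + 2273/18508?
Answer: -189926367/79103192 ≈ -2.4010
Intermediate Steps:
-43147/17096 + 2273/18508 = -189926367/79103192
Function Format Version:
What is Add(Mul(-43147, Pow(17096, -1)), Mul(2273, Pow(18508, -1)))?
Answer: Rational(-189926367, 79103192) ≈ -2.4010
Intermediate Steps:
Add(Mul(-43147, Pow(17096, -1)), Mul(2273, Pow(18508, -1))) = Add(Mul(-43147, Rational(1, 17096)), Mul(2273, Rational(1, 18508))) = Add(Rational(-43147, 17096), Rational(2273, 18508)) = Rational(-189926367, 79103192)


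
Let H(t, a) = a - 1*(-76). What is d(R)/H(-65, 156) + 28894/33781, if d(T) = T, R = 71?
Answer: 9101859/7837192 ≈ 1.1614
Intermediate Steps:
H(t, a) = 76 + a (H(t, a) = a + 76 = 76 + a)
d(R)/H(-65, 156) + 28894/33781 = 71/(76 + 156) + 28894/33781 = 71/232 + 28894*(1/33781) = 71*(1/232) + 28894/33781 = 71/232 + 28894/33781 = 9101859/7837192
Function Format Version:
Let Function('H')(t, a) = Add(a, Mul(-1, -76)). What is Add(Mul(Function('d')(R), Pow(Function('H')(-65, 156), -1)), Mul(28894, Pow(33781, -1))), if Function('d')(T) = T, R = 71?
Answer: Rational(9101859, 7837192) ≈ 1.1614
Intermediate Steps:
Function('H')(t, a) = Add(76, a) (Function('H')(t, a) = Add(a, 76) = Add(76, a))
Add(Mul(Function('d')(R), Pow(Function('H')(-65, 156), -1)), Mul(28894, Pow(33781, -1))) = Add(Mul(71, Pow(Add(76, 156), -1)), Mul(28894, Pow(33781, -1))) = Add(Mul(71, Pow(232, -1)), Mul(28894, Rational(1, 33781))) = Add(Mul(71, Rational(1, 232)), Rational(28894, 33781)) = Add(Rational(71, 232), Rational(28894, 33781)) = Rational(9101859, 7837192)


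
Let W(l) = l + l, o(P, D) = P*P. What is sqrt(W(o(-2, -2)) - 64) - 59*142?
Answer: -8378 + 2*I*sqrt(14) ≈ -8378.0 + 7.4833*I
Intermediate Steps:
o(P, D) = P**2
W(l) = 2*l
sqrt(W(o(-2, -2)) - 64) - 59*142 = sqrt(2*(-2)**2 - 64) - 59*142 = sqrt(2*4 - 64) - 8378 = sqrt(8 - 64) - 8378 = sqrt(-56) - 8378 = 2*I*sqrt(14) - 8378 = -8378 + 2*I*sqrt(14)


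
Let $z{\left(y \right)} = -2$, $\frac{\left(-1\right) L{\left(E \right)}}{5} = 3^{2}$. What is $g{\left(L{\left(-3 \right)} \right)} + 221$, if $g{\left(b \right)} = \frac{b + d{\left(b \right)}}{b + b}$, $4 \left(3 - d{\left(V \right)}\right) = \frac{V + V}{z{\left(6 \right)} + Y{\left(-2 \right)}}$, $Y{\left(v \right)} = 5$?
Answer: $\frac{13283}{60} \approx 221.38$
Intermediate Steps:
$L{\left(E \right)} = -45$ ($L{\left(E \right)} = - 5 \cdot 3^{2} = \left(-5\right) 9 = -45$)
$d{\left(V \right)} = 3 - \frac{V}{6}$ ($d{\left(V \right)} = 3 - \frac{\left(V + V\right) \frac{1}{-2 + 5}}{4} = 3 - \frac{2 V \frac{1}{3}}{4} = 3 - \frac{\frac{2}{3} V}{4} = 3 - \frac{V}{6}$)
$g{\left(b \right)} = \frac{3 + \frac{5 b}{6}}{2 b}$ ($g{\left(b \right)} = \frac{b - \left(-3 + \frac{b}{6}\right)}{b + b} = \frac{3 + \frac{5 b}{6}}{2 b}$)
$g{\left(L{\left(-3 \right)} \right)} + 221 = \frac{18 + 5 \left(-45\right)}{12 \left(-45\right)} + 221 = \frac{1}{12} \left(- \frac{1}{45}\right) \left(18 - 225\right) + 221 = \frac{1}{12} \left(- \frac{1}{45}\right) \left(-207\right) + 221 = \frac{23}{60} + 221 = \frac{13283}{60}$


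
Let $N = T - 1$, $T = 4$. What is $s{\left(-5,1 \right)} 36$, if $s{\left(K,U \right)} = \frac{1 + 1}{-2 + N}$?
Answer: $72$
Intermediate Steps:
$N = 3$ ($N = 4 - 1 = 3$)
$s{\left(K,U \right)} = 2$ ($s{\left(K,U \right)} = \frac{1 + 1}{-2 + 3} = \frac{2}{1} = 2 \cdot 1 = 2$)
$s{\left(-5,1 \right)} 36 = 2 \cdot 36 = 72$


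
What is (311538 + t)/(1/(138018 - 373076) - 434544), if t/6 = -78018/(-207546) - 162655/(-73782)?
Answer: -31150852562647139666/43448129550305797431 ≈ -0.71697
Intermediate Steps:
t = 6585786451/425365527 (t = 6*(-78018/(-207546) - 162655/(-73782)) = 6*(-78018*(-1/207546) - 162655*(-1/73782)) = 6*(13003/34591 + 162655/73782) = 6*(6585786451/2552193162) = 6585786451/425365527 ≈ 15.483)
(311538 + t)/(1/(138018 - 373076) - 434544) = (311538 + 6585786451/425365527)/(1/(138018 - 373076) - 434544) = 132524111336977/(425365527*(1/(-235058) - 434544)) = 132524111336977/(425365527*(-1/235058 - 434544)) = 132524111336977/(425365527*(-102143043553/235058)) = (132524111336977/425365527)*(-235058/102143043553) = -31150852562647139666/43448129550305797431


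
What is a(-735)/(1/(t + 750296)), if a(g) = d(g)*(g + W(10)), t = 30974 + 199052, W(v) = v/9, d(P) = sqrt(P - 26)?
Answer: -2158342270*I*sqrt(761)/3 ≈ -1.9847e+10*I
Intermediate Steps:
d(P) = sqrt(-26 + P)
W(v) = v/9 (W(v) = v*(1/9) = v/9)
t = 230026
a(g) = sqrt(-26 + g)*(10/9 + g) (a(g) = sqrt(-26 + g)*(g + (1/9)*10) = sqrt(-26 + g)*(g + 10/9) = sqrt(-26 + g)*(10/9 + g))
a(-735)/(1/(t + 750296)) = (sqrt(-26 - 735)*(10/9 - 735))/(1/(230026 + 750296)) = (sqrt(-761)*(-6605/9))/(1/980322) = ((I*sqrt(761))*(-6605/9))/(1/980322) = -6605*I*sqrt(761)/9*980322 = -2158342270*I*sqrt(761)/3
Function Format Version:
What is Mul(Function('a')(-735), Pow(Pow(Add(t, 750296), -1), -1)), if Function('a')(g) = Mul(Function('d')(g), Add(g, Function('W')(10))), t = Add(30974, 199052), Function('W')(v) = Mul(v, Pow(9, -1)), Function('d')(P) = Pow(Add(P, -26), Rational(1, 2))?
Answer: Mul(Rational(-2158342270, 3), I, Pow(761, Rational(1, 2))) ≈ Mul(-1.9847e+10, I)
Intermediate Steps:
Function('d')(P) = Pow(Add(-26, P), Rational(1, 2))
Function('W')(v) = Mul(Rational(1, 9), v) (Function('W')(v) = Mul(v, Rational(1, 9)) = Mul(Rational(1, 9), v))
t = 230026
Function('a')(g) = Mul(Pow(Add(-26, g), Rational(1, 2)), Add(Rational(10, 9), g)) (Function('a')(g) = Mul(Pow(Add(-26, g), Rational(1, 2)), Add(g, Mul(Rational(1, 9), 10))) = Mul(Pow(Add(-26, g), Rational(1, 2)), Add(g, Rational(10, 9))) = Mul(Pow(Add(-26, g), Rational(1, 2)), Add(Rational(10, 9), g)))
Mul(Function('a')(-735), Pow(Pow(Add(t, 750296), -1), -1)) = Mul(Mul(Pow(Add(-26, -735), Rational(1, 2)), Add(Rational(10, 9), -735)), Pow(Pow(Add(230026, 750296), -1), -1)) = Mul(Mul(Pow(-761, Rational(1, 2)), Rational(-6605, 9)), Pow(Pow(980322, -1), -1)) = Mul(Mul(Mul(I, Pow(761, Rational(1, 2))), Rational(-6605, 9)), Pow(Rational(1, 980322), -1)) = Mul(Mul(Rational(-6605, 9), I, Pow(761, Rational(1, 2))), 980322) = Mul(Rational(-2158342270, 3), I, Pow(761, Rational(1, 2)))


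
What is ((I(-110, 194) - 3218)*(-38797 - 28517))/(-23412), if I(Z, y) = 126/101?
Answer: -1822481674/197051 ≈ -9248.8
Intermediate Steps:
I(Z, y) = 126/101 (I(Z, y) = 126*(1/101) = 126/101)
((I(-110, 194) - 3218)*(-38797 - 28517))/(-23412) = ((126/101 - 3218)*(-38797 - 28517))/(-23412) = -324892/101*(-67314)*(-1/23412) = (21869780088/101)*(-1/23412) = -1822481674/197051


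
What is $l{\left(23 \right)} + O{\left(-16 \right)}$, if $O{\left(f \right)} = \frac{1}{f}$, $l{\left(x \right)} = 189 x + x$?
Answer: $\frac{69919}{16} \approx 4369.9$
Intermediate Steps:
$l{\left(x \right)} = 190 x$
$l{\left(23 \right)} + O{\left(-16 \right)} = 190 \cdot 23 + \frac{1}{-16} = 4370 - \frac{1}{16} = \frac{69919}{16}$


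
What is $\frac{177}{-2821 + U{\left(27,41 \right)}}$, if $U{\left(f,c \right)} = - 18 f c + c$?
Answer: $- \frac{177}{22706} \approx -0.0077953$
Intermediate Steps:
$U{\left(f,c \right)} = c - 18 c f$ ($U{\left(f,c \right)} = - 18 c f + c = c - 18 c f$)
$\frac{177}{-2821 + U{\left(27,41 \right)}} = \frac{177}{-2821 + 41 \left(1 - 486\right)} = \frac{177}{-2821 + 41 \left(-485\right)} = \frac{177}{-2821 - 19885} = \frac{177}{-22706} = 177 \left(- \frac{1}{22706}\right) = - \frac{177}{22706}$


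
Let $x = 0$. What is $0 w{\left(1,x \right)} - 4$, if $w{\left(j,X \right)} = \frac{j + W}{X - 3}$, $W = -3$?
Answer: $-4$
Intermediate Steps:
$w{\left(j,X \right)} = \frac{-3 + j}{-3 + X}$ ($w{\left(j,X \right)} = \frac{j - 3}{X - 3} = \frac{-3 + j}{-3 + X}$)
$0 w{\left(1,x \right)} - 4 = 0 \frac{-3 + 1}{-3 + 0} - 4 = 0 \frac{1}{-3} \left(-2\right) - 4 = 0 \left(\left(- \frac{1}{3}\right) \left(-2\right)\right) - 4 = 0 \cdot \frac{2}{3} - 4 = 0 - 4 = -4$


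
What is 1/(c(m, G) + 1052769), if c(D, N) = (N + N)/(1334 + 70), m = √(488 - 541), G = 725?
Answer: 702/739044563 ≈ 9.4988e-7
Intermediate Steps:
m = I*√53 (m = √(-53) = I*√53 ≈ 7.2801*I)
c(D, N) = N/702 (c(D, N) = (2*N)/1404 = (2*N)*(1/1404) = N/702)
1/(c(m, G) + 1052769) = 1/((1/702)*725 + 1052769) = 1/(725/702 + 1052769) = 1/(739044563/702) = 702/739044563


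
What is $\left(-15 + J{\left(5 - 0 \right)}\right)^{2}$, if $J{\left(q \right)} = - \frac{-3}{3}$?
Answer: $196$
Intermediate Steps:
$J{\left(q \right)} = 1$ ($J{\left(q \right)} = - \frac{-3}{3} = \left(-1\right) \left(-1\right) = 1$)
$\left(-15 + J{\left(5 - 0 \right)}\right)^{2} = \left(-15 + 1\right)^{2} = \left(-14\right)^{2} = 196$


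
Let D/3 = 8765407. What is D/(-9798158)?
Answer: -26296221/9798158 ≈ -2.6838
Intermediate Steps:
D = 26296221 (D = 3*8765407 = 26296221)
D/(-9798158) = 26296221/(-9798158) = 26296221*(-1/9798158) = -26296221/9798158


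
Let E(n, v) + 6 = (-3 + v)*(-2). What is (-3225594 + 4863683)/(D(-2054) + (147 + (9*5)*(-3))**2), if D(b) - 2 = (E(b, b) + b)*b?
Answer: -1638089/4218770 ≈ -0.38829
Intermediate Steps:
E(n, v) = -2*v (E(n, v) = -6 + (-3 + v)*(-2) = -6 + (6 - 2*v) = -2*v)
D(b) = 2 - b**2 (D(b) = 2 + (-2*b + b)*b = 2 + (-b)*b = 2 - b**2)
(-3225594 + 4863683)/(D(-2054) + (147 + (9*5)*(-3))**2) = (-3225594 + 4863683)/((2 - 1*(-2054)**2) + (147 + (9*5)*(-3))**2) = 1638089/((2 - 1*4218916) + (147 + 45*(-3))**2) = 1638089/((2 - 4218916) + (147 - 135)**2) = 1638089/(-4218914 + 12**2) = 1638089/(-4218914 + 144) = 1638089/(-4218770) = 1638089*(-1/4218770) = -1638089/4218770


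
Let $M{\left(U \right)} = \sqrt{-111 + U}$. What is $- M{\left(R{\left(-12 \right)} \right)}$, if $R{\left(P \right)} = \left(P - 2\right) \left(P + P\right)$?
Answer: $-15$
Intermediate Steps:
$R{\left(P \right)} = 2 P \left(-2 + P\right)$ ($R{\left(P \right)} = \left(-2 + P\right) 2 P = 2 P \left(-2 + P\right)$)
$- M{\left(R{\left(-12 \right)} \right)} = - \sqrt{-111 + 2 \left(-12\right) \left(-2 - 12\right)} = - \sqrt{-111 + 2 \left(-12\right) \left(-14\right)} = - \sqrt{-111 + 336} = - \sqrt{225} = \left(-1\right) 15 = -15$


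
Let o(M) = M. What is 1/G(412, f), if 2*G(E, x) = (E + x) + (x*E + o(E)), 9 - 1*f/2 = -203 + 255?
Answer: -1/17347 ≈ -5.7647e-5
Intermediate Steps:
f = -86 (f = 18 - 2*(-203 + 255) = 18 - 2*52 = 18 - 104 = -86)
G(E, x) = E + x/2 + E*x/2 (G(E, x) = ((E + x) + (x*E + E))/2 = ((E + x) + (E*x + E))/2 = ((E + x) + (E + E*x))/2 = (x + 2*E + E*x)/2 = E + x/2 + E*x/2)
1/G(412, f) = 1/(412 + (1/2)*(-86) + (1/2)*412*(-86)) = 1/(412 - 43 - 17716) = 1/(-17347) = -1/17347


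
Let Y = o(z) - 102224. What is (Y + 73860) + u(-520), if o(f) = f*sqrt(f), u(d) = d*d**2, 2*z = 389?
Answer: -140636364 + 389*sqrt(778)/4 ≈ -1.4063e+8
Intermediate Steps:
z = 389/2 (z = (1/2)*389 = 389/2 ≈ 194.50)
u(d) = d**3
o(f) = f**(3/2)
Y = -102224 + 389*sqrt(778)/4 (Y = (389/2)**(3/2) - 102224 = 389*sqrt(778)/4 - 102224 = -102224 + 389*sqrt(778)/4 ≈ -99512.)
(Y + 73860) + u(-520) = ((-102224 + 389*sqrt(778)/4) + 73860) + (-520)**3 = (-28364 + 389*sqrt(778)/4) - 140608000 = -140636364 + 389*sqrt(778)/4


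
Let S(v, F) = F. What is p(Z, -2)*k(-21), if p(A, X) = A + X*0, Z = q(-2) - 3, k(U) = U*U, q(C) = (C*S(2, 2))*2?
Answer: -4851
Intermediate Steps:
q(C) = 4*C (q(C) = (C*2)*2 = (2*C)*2 = 4*C)
k(U) = U²
Z = -11 (Z = 4*(-2) - 3 = -8 - 3 = -11)
p(A, X) = A (p(A, X) = A + 0 = A)
p(Z, -2)*k(-21) = -11*(-21)² = -11*441 = -4851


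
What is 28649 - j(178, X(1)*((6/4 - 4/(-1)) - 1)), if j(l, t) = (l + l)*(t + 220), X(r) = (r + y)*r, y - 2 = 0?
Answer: -54477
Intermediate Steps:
y = 2 (y = 2 + 0 = 2)
X(r) = r*(2 + r) (X(r) = (r + 2)*r = (2 + r)*r = r*(2 + r))
j(l, t) = 2*l*(220 + t) (j(l, t) = (2*l)*(220 + t) = 2*l*(220 + t))
28649 - j(178, X(1)*((6/4 - 4/(-1)) - 1)) = 28649 - 2*178*(220 + (1*(2 + 1))*((6/4 - 4/(-1)) - 1)) = 28649 - 2*178*(220 + (1*3)*((6*(¼) - 4*(-1)) - 1)) = 28649 - 2*178*(220 + 3*((3/2 + 4) - 1)) = 28649 - 2*178*(220 + 3*(11/2 - 1)) = 28649 - 2*178*(220 + 3*(9/2)) = 28649 - 2*178*(220 + 27/2) = 28649 - 2*178*467/2 = 28649 - 1*83126 = 28649 - 83126 = -54477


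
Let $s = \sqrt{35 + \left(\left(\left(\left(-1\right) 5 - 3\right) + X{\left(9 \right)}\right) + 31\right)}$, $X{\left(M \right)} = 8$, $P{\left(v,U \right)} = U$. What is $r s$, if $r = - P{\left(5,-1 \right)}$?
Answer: $\sqrt{66} \approx 8.124$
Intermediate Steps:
$s = \sqrt{66}$ ($s = \sqrt{35 + \left(\left(\left(\left(-1\right) 5 - 3\right) + 8\right) + 31\right)} = \sqrt{35 + \left(\left(\left(-5 - 3\right) + 8\right) + 31\right)} = \sqrt{35 + \left(\left(-8 + 8\right) + 31\right)} = \sqrt{35 + \left(0 + 31\right)} = \sqrt{35 + 31} = \sqrt{66} \approx 8.124$)
$r = 1$ ($r = \left(-1\right) \left(-1\right) = 1$)
$r s = 1 \sqrt{66} = \sqrt{66}$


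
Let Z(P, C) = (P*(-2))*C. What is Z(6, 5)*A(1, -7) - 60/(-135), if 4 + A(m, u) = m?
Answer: 1624/9 ≈ 180.44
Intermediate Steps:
A(m, u) = -4 + m
Z(P, C) = -2*C*P (Z(P, C) = (-2*P)*C = -2*C*P)
Z(6, 5)*A(1, -7) - 60/(-135) = (-2*5*6)*(-4 + 1) - 60/(-135) = -60*(-3) - 60*(-1/135) = 180 + 4/9 = 1624/9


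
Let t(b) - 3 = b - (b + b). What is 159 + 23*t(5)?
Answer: 113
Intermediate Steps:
t(b) = 3 - b (t(b) = 3 + (b - (b + b)) = 3 + (b - 2*b) = 3 - b)
159 + 23*t(5) = 159 + 23*(3 - 1*5) = 159 + 23*(3 - 5) = 159 + 23*(-2) = 159 - 46 = 113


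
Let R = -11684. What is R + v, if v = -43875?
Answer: -55559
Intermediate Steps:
R + v = -11684 - 43875 = -55559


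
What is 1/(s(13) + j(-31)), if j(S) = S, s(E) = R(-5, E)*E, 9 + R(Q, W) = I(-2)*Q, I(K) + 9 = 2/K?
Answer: 1/502 ≈ 0.0019920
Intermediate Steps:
I(K) = -9 + 2/K
R(Q, W) = -9 - 10*Q (R(Q, W) = -9 + (-9 + 2/(-2))*Q = -9 + (-9 + 2*(-½))*Q = -9 + (-9 - 1)*Q = -9 - 10*Q)
s(E) = 41*E (s(E) = (-9 - 10*(-5))*E = (-9 + 50)*E = 41*E)
1/(s(13) + j(-31)) = 1/(41*13 - 31) = 1/(533 - 31) = 1/502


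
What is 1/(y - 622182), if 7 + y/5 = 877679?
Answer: 1/3766178 ≈ 2.6552e-7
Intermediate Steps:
y = 4388360 (y = -35 + 5*877679 = -35 + 4388395 = 4388360)
1/(y - 622182) = 1/(4388360 - 622182) = 1/3766178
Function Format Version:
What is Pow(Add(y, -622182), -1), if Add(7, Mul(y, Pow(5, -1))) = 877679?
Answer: Rational(1, 3766178) ≈ 2.6552e-7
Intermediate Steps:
y = 4388360 (y = Add(-35, Mul(5, 877679)) = Add(-35, 4388395) = 4388360)
Pow(Add(y, -622182), -1) = Pow(Add(4388360, -622182), -1) = Pow(3766178, -1) = Rational(1, 3766178)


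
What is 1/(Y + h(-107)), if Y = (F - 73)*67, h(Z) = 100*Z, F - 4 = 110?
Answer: -1/7953 ≈ -0.00012574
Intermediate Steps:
F = 114 (F = 4 + 110 = 114)
Y = 2747 (Y = (114 - 73)*67 = 41*67 = 2747)
1/(Y + h(-107)) = 1/(2747 + 100*(-107)) = 1/(2747 - 10700) = 1/(-7953) = -1/7953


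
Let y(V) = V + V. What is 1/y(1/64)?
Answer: 32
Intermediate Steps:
y(V) = 2*V
1/y(1/64) = 1/(2/64) = 1/(2*(1/64)) = 1/(1/32) = 32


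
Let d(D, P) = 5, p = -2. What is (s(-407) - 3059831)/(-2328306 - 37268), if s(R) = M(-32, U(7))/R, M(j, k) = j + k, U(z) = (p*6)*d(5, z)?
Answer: 1245351125/962788618 ≈ 1.2935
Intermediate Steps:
U(z) = -60 (U(z) = -2*6*5 = -12*5 = -60)
s(R) = -92/R (s(R) = (-32 - 60)/R = -92/R)
(s(-407) - 3059831)/(-2328306 - 37268) = (-92/(-407) - 3059831)/(-2328306 - 37268) = (-92*(-1/407) - 3059831)/(-2365574) = (92/407 - 3059831)*(-1/2365574) = -1245351125/407*(-1/2365574) = 1245351125/962788618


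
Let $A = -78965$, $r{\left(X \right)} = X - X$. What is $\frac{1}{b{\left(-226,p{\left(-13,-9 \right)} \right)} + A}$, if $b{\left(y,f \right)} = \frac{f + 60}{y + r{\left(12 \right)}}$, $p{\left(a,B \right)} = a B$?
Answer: $- \frac{226}{17846267} \approx -1.2664 \cdot 10^{-5}$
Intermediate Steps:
$r{\left(X \right)} = 0$
$p{\left(a,B \right)} = B a$
$b{\left(y,f \right)} = \frac{60 + f}{y}$ ($b{\left(y,f \right)} = \frac{f + 60}{y + 0} = \frac{60 + f}{y}$)
$\frac{1}{b{\left(-226,p{\left(-13,-9 \right)} \right)} + A} = \frac{1}{\frac{60 - -117}{-226} - 78965} = \frac{1}{- \frac{60 + 117}{226} - 78965} = \frac{1}{\left(- \frac{1}{226}\right) 177 - 78965} = \frac{1}{- \frac{177}{226} - 78965} = \frac{1}{- \frac{17846267}{226}} = - \frac{226}{17846267}$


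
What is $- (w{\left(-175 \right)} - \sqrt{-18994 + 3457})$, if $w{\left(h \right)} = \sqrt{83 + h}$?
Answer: $i \left(\sqrt{15537} - 2 \sqrt{23}\right) \approx 115.06 i$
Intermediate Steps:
$- (w{\left(-175 \right)} - \sqrt{-18994 + 3457}) = - (\sqrt{83 - 175} - \sqrt{-18994 + 3457}) = - (\sqrt{-92} - \sqrt{-15537}) = - (2 i \sqrt{23} - i \sqrt{15537}) = - (- i \sqrt{15537} + 2 i \sqrt{23}) = i \sqrt{15537} - 2 i \sqrt{23}$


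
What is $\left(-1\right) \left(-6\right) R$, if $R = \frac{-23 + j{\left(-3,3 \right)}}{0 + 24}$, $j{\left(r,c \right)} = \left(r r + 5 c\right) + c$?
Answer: $1$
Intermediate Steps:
$j{\left(r,c \right)} = r^{2} + 6 c$ ($j{\left(r,c \right)} = \left(r^{2} + 5 c\right) + c = r^{2} + 6 c$)
$R = \frac{1}{6}$ ($R = \frac{-23 + \left(\left(-3\right)^{2} + 6 \cdot 3\right)}{0 + 24} = \frac{-23 + \left(9 + 18\right)}{24} = \left(-23 + 27\right) \frac{1}{24} = 4 \cdot \frac{1}{24} = \frac{1}{6} \approx 0.16667$)
$\left(-1\right) \left(-6\right) R = \left(-1\right) \left(-6\right) \frac{1}{6} = 6 \cdot \frac{1}{6} = 1$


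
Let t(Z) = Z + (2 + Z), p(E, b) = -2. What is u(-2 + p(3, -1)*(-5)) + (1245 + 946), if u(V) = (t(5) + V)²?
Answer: 2591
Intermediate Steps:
t(Z) = 2 + 2*Z
u(V) = (12 + V)² (u(V) = ((2 + 2*5) + V)² = ((2 + 10) + V)² = (12 + V)²)
u(-2 + p(3, -1)*(-5)) + (1245 + 946) = (12 + (-2 - 2*(-5)))² + (1245 + 946) = (12 + (-2 + 10))² + 2191 = (12 + 8)² + 2191 = 20² + 2191 = 400 + 2191 = 2591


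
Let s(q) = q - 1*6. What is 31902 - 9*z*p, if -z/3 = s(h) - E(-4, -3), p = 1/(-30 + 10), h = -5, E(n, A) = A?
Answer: 159564/5 ≈ 31913.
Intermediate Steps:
p = -1/20 (p = 1/(-20) = -1/20 ≈ -0.050000)
s(q) = -6 + q (s(q) = q - 6 = -6 + q)
z = 24 (z = -3*((-6 - 5) - 1*(-3)) = -3*(-11 + 3) = -3*(-8) = 24)
31902 - 9*z*p = 31902 - 9*24*(-1)/20 = 31902 - 216*(-1)/20 = 31902 - 1*(-54/5) = 31902 + 54/5 = 159564/5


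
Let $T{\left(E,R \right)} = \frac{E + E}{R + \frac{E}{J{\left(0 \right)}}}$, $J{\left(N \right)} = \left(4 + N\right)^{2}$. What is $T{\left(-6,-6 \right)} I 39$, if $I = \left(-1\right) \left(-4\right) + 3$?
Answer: $\frac{8736}{17} \approx 513.88$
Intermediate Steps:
$I = 7$ ($I = 4 + 3 = 7$)
$T{\left(E,R \right)} = \frac{2 E}{R + \frac{E}{16}}$ ($T{\left(E,R \right)} = \frac{E + E}{R + \frac{E}{\left(4 + 0\right)^{2}}} = \frac{2 E}{R + \frac{E}{4^{2}}} = \frac{2 E}{R + \frac{E}{16}}$)
$T{\left(-6,-6 \right)} I 39 = 32 \left(-6\right) \frac{1}{-6 + 16 \left(-6\right)} 7 \cdot 39 = 32 \left(-6\right) \frac{1}{-6 - 96} \cdot 7 \cdot 39 = 32 \left(-6\right) \frac{1}{-102} \cdot 7 \cdot 39 = 32 \left(-6\right) \left(- \frac{1}{102}\right) 7 \cdot 39 = \frac{32}{17} \cdot 7 \cdot 39 = \frac{224}{17} \cdot 39 = \frac{8736}{17}$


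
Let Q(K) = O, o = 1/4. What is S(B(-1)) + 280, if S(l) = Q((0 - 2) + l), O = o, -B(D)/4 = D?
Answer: 1121/4 ≈ 280.25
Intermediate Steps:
o = ¼ ≈ 0.25000
B(D) = -4*D
O = ¼ ≈ 0.25000
Q(K) = ¼
S(l) = ¼
S(B(-1)) + 280 = ¼ + 280 = 1121/4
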